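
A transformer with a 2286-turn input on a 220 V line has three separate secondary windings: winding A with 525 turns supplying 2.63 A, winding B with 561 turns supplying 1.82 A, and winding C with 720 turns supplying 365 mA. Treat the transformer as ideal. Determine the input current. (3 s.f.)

I_in ≈ 1.17 A

V_A = 220 × 525/2286 = 50.525 V; V_B = 220 × 561/2286 = 53.990 V; V_C = 220 × 720/2286 = 69.291 V.
P_out = V_A I_A + V_B I_B + V_C I_C = 50.525×2.63 + 53.990×1.82 + 69.291×0.365 = 132.88 + 98.261 + 25.291 = 256.43 W.
Ideal ⇒ P_in = P_out, so I_in = P_out/V_in = 256.43/220 = 1.17 A.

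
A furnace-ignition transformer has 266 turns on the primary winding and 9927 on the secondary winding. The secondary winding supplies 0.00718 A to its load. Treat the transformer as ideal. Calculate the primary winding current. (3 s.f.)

For an ideal transformer I_p/I_s = N_s/N_p, so I_p = 0.00718 × 9927/266 = 0.268 A.

I_p ≈ 0.268 A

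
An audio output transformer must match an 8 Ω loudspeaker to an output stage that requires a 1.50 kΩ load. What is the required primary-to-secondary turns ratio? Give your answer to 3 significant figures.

Z_p/Z_s = (N_p/N_s)², so N_p/N_s = √(1500/8) = √188 = 13.7.

N_p/N_s ≈ 13.7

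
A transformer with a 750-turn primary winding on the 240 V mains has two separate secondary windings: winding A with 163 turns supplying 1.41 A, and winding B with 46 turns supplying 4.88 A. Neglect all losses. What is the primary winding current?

I_p ≈ 0.606 A

V_A = 240 × 163/750 = 52.160 V; V_B = 240 × 46/750 = 14.720 V.
P_out = V_A I_A + V_B I_B = 52.160×1.41 + 14.720×4.88 = 73.546 + 71.834 = 145.38 W.
Ideal ⇒ P_in = P_out, so I_p = P_out/V_p = 145.38/240 = 0.606 A.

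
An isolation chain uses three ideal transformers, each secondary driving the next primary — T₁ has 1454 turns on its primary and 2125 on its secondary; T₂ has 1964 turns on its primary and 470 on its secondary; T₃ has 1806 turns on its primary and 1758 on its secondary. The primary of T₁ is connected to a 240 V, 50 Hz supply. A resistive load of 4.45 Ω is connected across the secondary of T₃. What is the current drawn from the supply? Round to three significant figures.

After T₁: V = 240.00 × 2125/1454 = 350.76 V.
After T₂: V = 350.76 × 470/1964 = 83.939 V.
After T₃: V = 83.939 × 1758/1806 = 81.708 V.
I_load = 81.708/4.45 = 18.361 A, so P_out = 81.708 × 18.361 = 1500.3 W.
All ideal ⇒ P_in = P_out, so I_supply = 1500.3/240 = 6.25 A.

I_supply ≈ 6.25 A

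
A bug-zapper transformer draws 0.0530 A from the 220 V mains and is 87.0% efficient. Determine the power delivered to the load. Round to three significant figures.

P_out ≈ 10.1 W

P_in = V_p I_p = 220 × 0.0530 = 11.660 W.
P_out = η P_in = 0.870 × 11.660 = 10.1 W.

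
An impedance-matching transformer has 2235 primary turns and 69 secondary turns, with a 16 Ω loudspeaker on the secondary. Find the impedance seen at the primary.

Z_p ≈ 16800 Ω

Z_p = (N_p/N_s)² × Z_s = (2235/69)² × 16 = 16800 Ω.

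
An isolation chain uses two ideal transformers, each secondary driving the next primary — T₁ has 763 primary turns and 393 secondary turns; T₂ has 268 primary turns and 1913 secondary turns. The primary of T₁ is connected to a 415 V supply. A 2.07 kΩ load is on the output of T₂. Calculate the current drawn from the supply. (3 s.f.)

I_supply ≈ 2.71 A

Secondary of T₁: V = 415.00 × 393/763 = 213.75 V.
Secondary of T₂: V = 213.75 × 1913/268 = 1525.8 V.
I_load = 1525.8/2070 = 0.73710 A, so P_out = 1525.8 × 0.73710 = 1124.7 W.
All ideal ⇒ P_in = P_out, so I_supply = 1124.7/415 = 2.71 A.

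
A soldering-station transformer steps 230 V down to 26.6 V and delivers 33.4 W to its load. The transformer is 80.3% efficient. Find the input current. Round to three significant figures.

I_in ≈ 0.181 A

P_in = P_out/η = 33.4/0.803 = 41.594 W.
I_in = P_in/V_in = 41.594/230 = 0.181 A.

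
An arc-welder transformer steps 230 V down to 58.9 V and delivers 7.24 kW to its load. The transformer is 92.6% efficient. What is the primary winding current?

I_p ≈ 34.0 A

P_in = P_out/η = 7240/0.926 = 7818.6 W.
I_p = P_in/V_p = 7818.6/230 = 34.0 A.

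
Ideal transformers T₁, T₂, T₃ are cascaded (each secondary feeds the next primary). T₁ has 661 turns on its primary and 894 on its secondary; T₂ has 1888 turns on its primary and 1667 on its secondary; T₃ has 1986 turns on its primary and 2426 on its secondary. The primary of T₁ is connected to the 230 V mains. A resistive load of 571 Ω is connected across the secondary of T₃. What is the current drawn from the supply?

After T₁: V = 230.00 × 894/661 = 311.07 V.
After T₂: V = 311.07 × 1667/1888 = 274.66 V.
After T₃: V = 274.66 × 2426/1986 = 335.51 V.
I_load = 335.51/571 = 0.58759 A, so P_out = 335.51 × 0.58759 = 197.14 W.
All ideal ⇒ P_in = P_out, so I_supply = 197.14/230 = 0.857 A.

I_supply ≈ 0.857 A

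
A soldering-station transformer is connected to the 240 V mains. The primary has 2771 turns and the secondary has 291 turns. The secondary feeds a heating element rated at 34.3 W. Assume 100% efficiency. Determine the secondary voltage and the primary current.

V_s ≈ 25.2 V, I_p ≈ 0.143 A

V_s = V_p × N_s/N_p = 240 × 291/2771 = 25.204 V.
I_s = P/V_s = 34.3/25.204 = 1.3609 A.
I_p = I_s × N_s/N_p = 1.3609 × 291/2771 = 0.143 A.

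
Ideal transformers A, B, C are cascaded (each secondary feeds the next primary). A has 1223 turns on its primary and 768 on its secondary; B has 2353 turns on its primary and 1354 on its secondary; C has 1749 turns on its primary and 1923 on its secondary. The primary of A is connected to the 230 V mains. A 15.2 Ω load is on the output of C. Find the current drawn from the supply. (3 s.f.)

I_supply ≈ 2.39 A

Secondary of A: V = 230.00 × 768/1223 = 144.43 V.
Secondary of B: V = 144.43 × 1354/2353 = 83.111 V.
Secondary of C: V = 83.111 × 1923/1749 = 91.380 V.
I_load = 91.380/15.2 = 6.0118 A, so P_out = 91.380 × 6.0118 = 549.36 W.
All ideal ⇒ P_in = P_out, so I_supply = 549.36/230 = 2.39 A.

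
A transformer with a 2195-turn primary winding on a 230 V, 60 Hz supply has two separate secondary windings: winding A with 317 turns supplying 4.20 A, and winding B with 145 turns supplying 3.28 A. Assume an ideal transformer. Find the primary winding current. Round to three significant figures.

V_A = 230 × 317/2195 = 33.216 V; V_B = 230 × 145/2195 = 15.194 V.
P_out = V_A I_A + V_B I_B = 33.216×4.20 + 15.194×3.28 = 139.51 + 49.835 = 189.34 W.
Ideal ⇒ P_in = P_out, so I_p = P_out/V_p = 189.34/230 = 0.823 A.

I_p ≈ 0.823 A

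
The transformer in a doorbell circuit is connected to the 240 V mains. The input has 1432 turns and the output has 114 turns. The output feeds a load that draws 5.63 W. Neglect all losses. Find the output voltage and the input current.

V_out = V_in × N_out/N_in = 240 × 114/1432 = 19.106 V.
I_out = P/V_out = 5.63/19.106 = 0.29467 A.
I_in = I_out × N_out/N_in = 0.29467 × 114/1432 = 0.0235 A.

V_out ≈ 19.1 V, I_in ≈ 0.0235 A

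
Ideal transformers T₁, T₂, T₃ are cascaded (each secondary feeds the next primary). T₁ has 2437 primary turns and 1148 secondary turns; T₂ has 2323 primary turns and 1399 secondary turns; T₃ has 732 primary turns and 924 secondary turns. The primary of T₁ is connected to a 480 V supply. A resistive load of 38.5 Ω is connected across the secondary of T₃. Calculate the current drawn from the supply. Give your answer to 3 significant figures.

Secondary of T₁: V = 480.00 × 1148/2437 = 226.11 V.
Secondary of T₂: V = 226.11 × 1399/2323 = 136.17 V.
Secondary of T₃: V = 136.17 × 924/732 = 171.89 V.
I_load = 171.89/38.5 = 4.4647 A, so P_out = 171.89 × 4.4647 = 767.46 W.
All ideal ⇒ P_in = P_out, so I_supply = 767.46/480 = 1.60 A.

I_supply ≈ 1.60 A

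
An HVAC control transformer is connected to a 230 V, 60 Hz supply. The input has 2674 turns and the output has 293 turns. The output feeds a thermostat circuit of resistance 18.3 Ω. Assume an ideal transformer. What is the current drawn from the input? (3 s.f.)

I_in ≈ 0.151 A

V_out = V_in × N_out/N_in = 230 × 293/2674 = 25.202 V.
I_out = V_out/R = 25.202/18.3 = 1.3772 A.
For an ideal transformer I_in N_in = I_out N_out, so I_in = 1.3772 × 293/2674 = 0.151 A.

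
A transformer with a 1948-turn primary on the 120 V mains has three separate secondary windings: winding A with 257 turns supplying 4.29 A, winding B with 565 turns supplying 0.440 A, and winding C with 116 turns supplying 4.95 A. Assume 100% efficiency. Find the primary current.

I_p ≈ 0.988 A

V_A = 120 × 257/1948 = 15.832 V; V_B = 120 × 565/1948 = 34.805 V; V_C = 120 × 116/1948 = 7.1458 V.
P_out = V_A I_A + V_B I_B + V_C I_C = 15.832×4.29 + 34.805×0.440 + 7.1458×4.95 = 67.918 + 15.314 + 35.372 = 118.60 W.
Ideal ⇒ P_in = P_out, so I_p = P_out/V_p = 118.60/120 = 0.988 A.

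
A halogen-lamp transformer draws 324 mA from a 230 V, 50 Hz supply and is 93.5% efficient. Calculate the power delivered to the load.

P_in = V_p I_p = 230 × 0.324 = 74.520 W.
P_out = η P_in = 0.935 × 74.520 = 69.7 W.

P_out ≈ 69.7 W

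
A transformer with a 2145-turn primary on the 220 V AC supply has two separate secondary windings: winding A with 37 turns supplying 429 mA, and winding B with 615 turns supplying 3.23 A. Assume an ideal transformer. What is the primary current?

I_p ≈ 0.933 A

V_A = 220 × 37/2145 = 3.7949 V; V_B = 220 × 615/2145 = 63.077 V.
P_out = V_A I_A + V_B I_B = 3.7949×0.429 + 63.077×3.23 = 1.6280 + 203.74 = 205.37 W.
Ideal ⇒ P_in = P_out, so I_p = P_out/V_p = 205.37/220 = 0.933 A.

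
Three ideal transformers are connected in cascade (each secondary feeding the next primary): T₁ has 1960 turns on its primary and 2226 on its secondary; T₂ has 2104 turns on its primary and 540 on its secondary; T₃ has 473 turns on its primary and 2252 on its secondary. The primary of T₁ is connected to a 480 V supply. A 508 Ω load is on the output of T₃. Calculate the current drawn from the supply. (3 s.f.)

I_supply ≈ 1.82 A

Secondary of T₁: V = 480.00 × 2226/1960 = 545.14 V.
Secondary of T₂: V = 545.14 × 540/2104 = 139.91 V.
Secondary of T₃: V = 139.91 × 2252/473 = 666.14 V.
I_load = 666.14/508 = 1.3113 A, so P_out = 666.14 × 1.3113 = 873.51 W.
All ideal ⇒ P_in = P_out, so I_supply = 873.51/480 = 1.82 A.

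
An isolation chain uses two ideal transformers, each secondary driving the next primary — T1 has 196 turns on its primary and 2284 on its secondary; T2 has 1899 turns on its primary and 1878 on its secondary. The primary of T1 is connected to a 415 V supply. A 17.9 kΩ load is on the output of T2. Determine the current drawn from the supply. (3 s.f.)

Secondary of T1: V = 415.00 × 2284/196 = 4836.0 V.
Secondary of T2: V = 4836.0 × 1878/1899 = 4782.5 V.
I_load = 4782.5/17900 = 0.26718 A, so P_out = 4782.5 × 0.26718 = 1277.8 W.
All ideal ⇒ P_in = P_out, so I_supply = 1277.8/415 = 3.08 A.

I_supply ≈ 3.08 A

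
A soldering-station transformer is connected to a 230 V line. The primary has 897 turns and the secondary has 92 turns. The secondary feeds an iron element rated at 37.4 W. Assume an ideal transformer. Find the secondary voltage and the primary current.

V_s ≈ 23.6 V, I_p ≈ 0.163 A

V_s = V_p × N_s/N_p = 230 × 92/897 = 23.590 V.
I_s = P/V_s = 37.4/23.590 = 1.5854 A.
I_p = I_s × N_s/N_p = 1.5854 × 92/897 = 0.163 A.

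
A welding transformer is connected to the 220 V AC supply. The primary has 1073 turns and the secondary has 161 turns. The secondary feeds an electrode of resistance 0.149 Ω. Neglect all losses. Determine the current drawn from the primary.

V_s = V_p × N_s/N_p = 220 × 161/1073 = 33.010 V.
I_s = V_s/R = 33.010/0.149 = 221.55 A.
For an ideal transformer I_p N_p = I_s N_s, so I_p = 221.55 × 161/1073 = 33.2 A.

I_p ≈ 33.2 A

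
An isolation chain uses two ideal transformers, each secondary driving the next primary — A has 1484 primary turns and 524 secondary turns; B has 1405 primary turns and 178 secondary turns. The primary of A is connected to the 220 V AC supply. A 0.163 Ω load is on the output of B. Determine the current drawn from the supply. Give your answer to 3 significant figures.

I_supply ≈ 2.70 A

After A: V = 220.00 × 524/1484 = 77.682 V.
After B: V = 77.682 × 178/1405 = 9.8416 V.
I_load = 9.8416/0.163 = 60.378 A, so P_out = 9.8416 × 60.378 = 594.21 W.
All ideal ⇒ P_in = P_out, so I_supply = 594.21/220 = 2.70 A.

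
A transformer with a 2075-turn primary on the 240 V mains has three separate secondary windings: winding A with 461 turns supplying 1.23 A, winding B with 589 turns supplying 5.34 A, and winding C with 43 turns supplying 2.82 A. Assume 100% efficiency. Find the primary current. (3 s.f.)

V_A = 240 × 461/2075 = 53.320 V; V_B = 240 × 589/2075 = 68.125 V; V_C = 240 × 43/2075 = 4.9735 V.
P_out = V_A I_A + V_B I_B + V_C I_C = 53.320×1.23 + 68.125×5.34 + 4.9735×2.82 = 65.584 + 363.79 + 14.025 = 443.40 W.
Ideal ⇒ P_in = P_out, so I_p = P_out/V_p = 443.40/240 = 1.85 A.

I_p ≈ 1.85 A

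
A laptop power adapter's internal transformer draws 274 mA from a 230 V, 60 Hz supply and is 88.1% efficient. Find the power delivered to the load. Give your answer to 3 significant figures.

P_in = V_p I_p = 230 × 0.274 = 63.020 W.
P_out = η P_in = 0.881 × 63.020 = 55.5 W.

P_out ≈ 55.5 W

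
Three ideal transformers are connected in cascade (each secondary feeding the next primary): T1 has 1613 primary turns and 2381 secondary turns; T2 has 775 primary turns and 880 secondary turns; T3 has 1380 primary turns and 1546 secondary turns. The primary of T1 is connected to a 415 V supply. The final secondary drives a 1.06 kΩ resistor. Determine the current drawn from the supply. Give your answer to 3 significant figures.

Secondary of T1: V = 415.00 × 2381/1613 = 612.59 V.
Secondary of T2: V = 612.59 × 880/775 = 695.59 V.
Secondary of T3: V = 695.59 × 1546/1380 = 779.26 V.
I_load = 779.26/1060 = 0.73515 A, so P_out = 779.26 × 0.73515 = 572.88 W.
All ideal ⇒ P_in = P_out, so I_supply = 572.88/415 = 1.38 A.

I_supply ≈ 1.38 A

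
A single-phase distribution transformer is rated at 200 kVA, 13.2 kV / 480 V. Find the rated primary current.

I_p ≈ 15.2 A

I_p = S/V_p = 200000/13200 = 15.2 A.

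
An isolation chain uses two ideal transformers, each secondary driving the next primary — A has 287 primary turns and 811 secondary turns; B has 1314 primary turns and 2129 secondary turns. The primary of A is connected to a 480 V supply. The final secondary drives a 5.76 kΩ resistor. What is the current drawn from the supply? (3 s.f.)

I_supply ≈ 1.75 A

After A: V = 480.00 × 811/287 = 1356.4 V.
After B: V = 1356.4 × 2129/1314 = 2197.7 V.
I_load = 2197.7/5760 = 0.38154 A, so P_out = 2197.7 × 0.38154 = 838.49 W.
All ideal ⇒ P_in = P_out, so I_supply = 838.49/480 = 1.75 A.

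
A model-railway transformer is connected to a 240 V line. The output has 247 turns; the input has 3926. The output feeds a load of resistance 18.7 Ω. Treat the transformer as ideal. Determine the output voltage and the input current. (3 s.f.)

V_out ≈ 15.1 V, I_in ≈ 0.0508 A

V_out = V_in × N_out/N_in = 240 × 247/3926 = 15.099 V.
I_out = V_out/R = 15.099/18.7 = 0.80745 A.
I_in = I_out × N_out/N_in = 0.80745 × 247/3926 = 0.0508 A.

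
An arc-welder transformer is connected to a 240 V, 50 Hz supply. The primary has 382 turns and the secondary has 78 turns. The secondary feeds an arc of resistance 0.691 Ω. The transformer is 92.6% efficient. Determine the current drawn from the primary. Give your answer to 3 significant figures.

V_s = 240 × 78/382 = 49.005 V.
I_s = V_s/R = 49.005/0.691 = 70.919 A.
P_out = V_s I_s = 49.005 × 70.919 = 3475.4 W.
P_in = P_out/η = 3475.4/0.926 = 3753.2 W.
I_p = P_in/V_p = 3753.2/240 = 15.6 A.

I_p ≈ 15.6 A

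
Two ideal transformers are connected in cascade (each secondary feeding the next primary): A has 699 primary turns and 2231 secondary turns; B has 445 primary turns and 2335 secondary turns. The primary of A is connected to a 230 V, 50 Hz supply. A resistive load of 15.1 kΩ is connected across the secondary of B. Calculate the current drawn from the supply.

I_supply ≈ 4.27 A

After A: V = 230.00 × 2231/699 = 734.09 V.
After B: V = 734.09 × 2335/445 = 3851.9 V.
I_load = 3851.9/15100 = 0.25509 A, so P_out = 3851.9 × 0.25509 = 982.60 W.
All ideal ⇒ P_in = P_out, so I_supply = 982.60/230 = 4.27 A.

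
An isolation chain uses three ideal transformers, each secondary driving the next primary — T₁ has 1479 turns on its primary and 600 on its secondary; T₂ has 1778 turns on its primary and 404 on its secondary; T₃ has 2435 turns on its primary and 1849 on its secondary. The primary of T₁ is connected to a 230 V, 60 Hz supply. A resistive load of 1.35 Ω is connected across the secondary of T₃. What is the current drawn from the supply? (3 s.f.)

After T₁: V = 230.00 × 600/1479 = 93.306 V.
After T₂: V = 93.306 × 404/1778 = 21.201 V.
After T₃: V = 21.201 × 1849/2435 = 16.099 V.
I_load = 16.099/1.35 = 11.925 A, so P_out = 16.099 × 11.925 = 191.98 W.
All ideal ⇒ P_in = P_out, so I_supply = 191.98/230 = 0.835 A.

I_supply ≈ 0.835 A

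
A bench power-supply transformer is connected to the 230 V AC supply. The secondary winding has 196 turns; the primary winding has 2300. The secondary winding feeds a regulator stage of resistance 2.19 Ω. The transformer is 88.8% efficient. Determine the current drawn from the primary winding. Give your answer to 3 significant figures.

I_p ≈ 0.859 A

V_s = 230 × 196/2300 = 19.600 V.
I_s = V_s/R = 19.600/2.19 = 8.9498 A.
P_out = V_s I_s = 19.600 × 8.9498 = 175.42 W.
P_in = P_out/η = 175.42/0.888 = 197.54 W.
I_p = P_in/V_p = 197.54/230 = 0.859 A.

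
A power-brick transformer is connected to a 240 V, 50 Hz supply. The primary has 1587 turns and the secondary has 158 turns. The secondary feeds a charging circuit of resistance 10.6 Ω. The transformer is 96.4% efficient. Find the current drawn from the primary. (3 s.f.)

I_p ≈ 0.233 A

V_s = 240 × 158/1587 = 23.894 V.
I_s = V_s/R = 23.894/10.6 = 2.2542 A.
P_out = V_s I_s = 23.894 × 2.2542 = 53.861 W.
P_in = P_out/η = 53.861/0.964 = 55.873 W.
I_p = P_in/V_p = 55.873/240 = 0.233 A.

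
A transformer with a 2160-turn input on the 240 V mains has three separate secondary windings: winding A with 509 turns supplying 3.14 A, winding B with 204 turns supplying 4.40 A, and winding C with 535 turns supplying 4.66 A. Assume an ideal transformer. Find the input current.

V_A = 240 × 509/2160 = 56.556 V; V_B = 240 × 204/2160 = 22.667 V; V_C = 240 × 535/2160 = 59.444 V.
P_out = V_A I_A + V_B I_B + V_C I_C = 56.556×3.14 + 22.667×4.40 + 59.444×4.66 = 177.58 + 99.733 + 277.01 = 554.33 W.
Ideal ⇒ P_in = P_out, so I_in = P_out/V_in = 554.33/240 = 2.31 A.

I_in ≈ 2.31 A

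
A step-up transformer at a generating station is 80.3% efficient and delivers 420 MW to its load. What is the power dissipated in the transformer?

P_loss ≈ 1.03×10^8 W

P_in = P_out/η = 4.20×10^8/0.803 = 5.23039×10^8 W.
P_loss = P_in − P_out = 5.23039×10^8 − 4.20×10^8 = 1.03×10^8 W.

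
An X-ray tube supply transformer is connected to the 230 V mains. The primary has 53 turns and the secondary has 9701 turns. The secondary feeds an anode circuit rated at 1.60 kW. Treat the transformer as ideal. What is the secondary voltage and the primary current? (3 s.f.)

V_s ≈ 42100 V, I_p ≈ 6.96 A

V_s = V_p × N_s/N_p = 230 × 9701/53 = 42099 V.
I_s = P/V_s = 1600/42099 = 0.038006 A.
I_p = I_s × N_s/N_p = 0.038006 × 9701/53 = 6.96 A.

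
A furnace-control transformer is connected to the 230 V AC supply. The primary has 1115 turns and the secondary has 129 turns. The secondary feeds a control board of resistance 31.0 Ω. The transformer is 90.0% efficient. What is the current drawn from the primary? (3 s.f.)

I_p ≈ 0.110 A

V_s = 230 × 129/1115 = 26.610 V.
I_s = V_s/R = 26.610/31.0 = 0.85838 A.
P_out = V_s I_s = 26.610 × 0.85838 = 22.841 W.
P_in = P_out/η = 22.841/0.900 = 25.379 W.
I_p = P_in/V_p = 25.379/230 = 0.110 A.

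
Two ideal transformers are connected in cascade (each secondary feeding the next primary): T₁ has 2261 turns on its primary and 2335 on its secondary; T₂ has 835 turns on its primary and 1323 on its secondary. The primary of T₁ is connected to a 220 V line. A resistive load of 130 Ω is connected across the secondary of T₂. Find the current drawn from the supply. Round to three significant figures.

Secondary of T₁: V = 220.00 × 2335/2261 = 227.20 V.
Secondary of T₂: V = 227.20 × 1323/835 = 359.98 V.
I_load = 359.98/130 = 2.7691 A, so P_out = 359.98 × 2.7691 = 996.83 W.
All ideal ⇒ P_in = P_out, so I_supply = 996.83/220 = 4.53 A.

I_supply ≈ 4.53 A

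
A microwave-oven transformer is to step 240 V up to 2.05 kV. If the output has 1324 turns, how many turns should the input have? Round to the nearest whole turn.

N_in/N_out = V_in/V_out, so N_in = 1324 × 240/2050 = 155.0 ≈ 155 turns.

N_in = 155 turns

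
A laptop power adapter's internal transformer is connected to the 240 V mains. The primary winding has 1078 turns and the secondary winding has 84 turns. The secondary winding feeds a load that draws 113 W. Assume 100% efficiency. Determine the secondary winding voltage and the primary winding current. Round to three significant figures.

V_s ≈ 18.7 V, I_p ≈ 0.471 A

V_s = V_p × N_s/N_p = 240 × 84/1078 = 18.701 V.
I_s = P/V_s = 113/18.701 = 6.0424 A.
I_p = I_s × N_s/N_p = 6.0424 × 84/1078 = 0.471 A.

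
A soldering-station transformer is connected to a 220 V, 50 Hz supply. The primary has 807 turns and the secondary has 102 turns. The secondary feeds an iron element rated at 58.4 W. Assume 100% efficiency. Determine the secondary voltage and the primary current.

V_s ≈ 27.8 V, I_p ≈ 0.265 A

V_s = V_p × N_s/N_p = 220 × 102/807 = 27.807 V.
I_s = P/V_s = 58.4/27.807 = 2.1002 A.
I_p = I_s × N_s/N_p = 2.1002 × 102/807 = 0.265 A.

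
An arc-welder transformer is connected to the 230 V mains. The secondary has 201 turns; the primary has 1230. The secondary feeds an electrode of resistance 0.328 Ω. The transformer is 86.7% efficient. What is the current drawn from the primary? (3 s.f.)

I_p ≈ 21.6 A

V_s = 230 × 201/1230 = 37.585 V.
I_s = V_s/R = 37.585/0.328 = 114.59 A.
P_out = V_s I_s = 37.585 × 114.59 = 4306.9 W.
P_in = P_out/η = 4306.9/0.867 = 4967.6 W.
I_p = P_in/V_p = 4967.6/230 = 21.6 A.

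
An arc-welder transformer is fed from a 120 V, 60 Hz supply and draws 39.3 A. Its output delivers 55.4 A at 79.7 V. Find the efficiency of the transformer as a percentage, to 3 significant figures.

P_in = 120 × 39.3 = 4716.00 W.
P_out = 79.7 × 55.4 = 4415.38 W.
η = P_out/P_in = 4415.38/4716.00 = 0.936.

η ≈ 93.6%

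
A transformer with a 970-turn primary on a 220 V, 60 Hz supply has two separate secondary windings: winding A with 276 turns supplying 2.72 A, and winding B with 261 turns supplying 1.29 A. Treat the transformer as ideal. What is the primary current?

I_p ≈ 1.12 A

V_A = 220 × 276/970 = 62.598 V; V_B = 220 × 261/970 = 59.196 V.
P_out = V_A I_A + V_B I_B = 62.598×2.72 + 59.196×1.29 = 170.27 + 76.363 = 246.63 W.
Ideal ⇒ P_in = P_out, so I_p = P_out/V_p = 246.63/220 = 1.12 A.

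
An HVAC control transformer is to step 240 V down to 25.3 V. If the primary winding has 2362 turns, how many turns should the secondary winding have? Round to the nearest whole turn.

N_s = 249 turns

N_s/N_p = V_s/V_p, so N_s = 2362 × 25.3/240 = 249.0 ≈ 249 turns.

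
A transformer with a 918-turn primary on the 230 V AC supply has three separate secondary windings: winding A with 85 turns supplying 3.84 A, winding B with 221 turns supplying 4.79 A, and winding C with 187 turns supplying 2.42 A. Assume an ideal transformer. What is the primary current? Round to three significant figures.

V_A = 230 × 85/918 = 21.296 V; V_B = 230 × 221/918 = 55.370 V; V_C = 230 × 187/918 = 46.852 V.
P_out = V_A I_A + V_B I_B + V_C I_C = 21.296×3.84 + 55.370×4.79 + 46.852×2.42 = 81.778 + 265.22 + 113.38 = 460.38 W.
Ideal ⇒ P_in = P_out, so I_p = P_out/V_p = 460.38/230 = 2.00 A.

I_p ≈ 2.00 A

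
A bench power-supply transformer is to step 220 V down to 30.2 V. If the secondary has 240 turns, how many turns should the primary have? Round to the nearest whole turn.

N_p/N_s = V_p/V_s, so N_p = 240 × 220/30.2 = 1748.3 ≈ 1748 turns.

N_p = 1748 turns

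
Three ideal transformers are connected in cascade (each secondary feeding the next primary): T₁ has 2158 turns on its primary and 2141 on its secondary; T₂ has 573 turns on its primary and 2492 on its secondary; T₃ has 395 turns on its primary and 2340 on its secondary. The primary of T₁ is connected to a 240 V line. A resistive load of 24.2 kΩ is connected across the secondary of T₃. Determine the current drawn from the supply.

I_supply ≈ 6.48 A

Secondary of T₁: V = 240.00 × 2141/2158 = 238.11 V.
Secondary of T₂: V = 238.11 × 2492/573 = 1035.5 V.
Secondary of T₃: V = 1035.5 × 2340/395 = 6134.6 V.
I_load = 6134.6/24200 = 0.25350 A, so P_out = 6134.6 × 0.25350 = 1555.1 W.
All ideal ⇒ P_in = P_out, so I_supply = 1555.1/240 = 6.48 A.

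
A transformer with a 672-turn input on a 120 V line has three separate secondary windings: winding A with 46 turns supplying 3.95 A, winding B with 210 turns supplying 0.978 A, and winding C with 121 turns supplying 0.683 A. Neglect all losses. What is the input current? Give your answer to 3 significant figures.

V_A = 120 × 46/672 = 8.2143 V; V_B = 120 × 210/672 = 37.500 V; V_C = 120 × 121/672 = 21.607 V.
P_out = V_A I_A + V_B I_B + V_C I_C = 8.2143×3.95 + 37.500×0.978 + 21.607×0.683 = 32.446 + 36.675 + 14.758 = 83.879 W.
Ideal ⇒ P_in = P_out, so I_in = P_out/V_in = 83.879/120 = 0.699 A.

I_in ≈ 0.699 A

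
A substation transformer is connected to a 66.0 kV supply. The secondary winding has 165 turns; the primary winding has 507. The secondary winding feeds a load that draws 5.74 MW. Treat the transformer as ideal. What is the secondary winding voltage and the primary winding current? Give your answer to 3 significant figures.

V_s = V_p × N_s/N_p = 66000 × 165/507 = 21479 V.
I_s = P/V_s = 5.74×10^6/21479 = 267.23 A.
I_p = I_s × N_s/N_p = 267.23 × 165/507 = 87.0 A.

V_s ≈ 21500 V, I_p ≈ 87.0 A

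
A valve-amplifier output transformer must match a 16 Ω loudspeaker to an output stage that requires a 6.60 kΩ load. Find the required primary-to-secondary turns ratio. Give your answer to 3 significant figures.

N_p/N_s ≈ 20.3

Z_p/Z_s = (N_p/N_s)², so N_p/N_s = √(6600/16) = √412 = 20.3.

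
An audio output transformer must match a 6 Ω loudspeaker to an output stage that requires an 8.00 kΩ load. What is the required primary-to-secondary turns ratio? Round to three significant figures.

N_p/N_s ≈ 36.5

Z_p/Z_s = (N_p/N_s)², so N_p/N_s = √(8000/6) = √1330 = 36.5.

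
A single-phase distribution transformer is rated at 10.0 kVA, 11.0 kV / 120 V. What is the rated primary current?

I_p = S/V_p = 10000/11000 = 0.909 A.

I_p ≈ 0.909 A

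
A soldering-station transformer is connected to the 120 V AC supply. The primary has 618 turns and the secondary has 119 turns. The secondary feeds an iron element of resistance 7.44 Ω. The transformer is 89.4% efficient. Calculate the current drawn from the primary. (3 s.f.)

V_s = 120 × 119/618 = 23.107 V.
I_s = V_s/R = 23.107/7.44 = 3.1058 A.
P_out = V_s I_s = 23.107 × 3.1058 = 71.764 W.
P_in = P_out/η = 71.764/0.894 = 80.273 W.
I_p = P_in/V_p = 80.273/120 = 0.669 A.

I_p ≈ 0.669 A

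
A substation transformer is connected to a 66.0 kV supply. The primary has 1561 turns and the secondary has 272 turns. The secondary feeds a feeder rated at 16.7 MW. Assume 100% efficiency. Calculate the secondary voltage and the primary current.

V_s ≈ 11500 V, I_p ≈ 253 A

V_s = V_p × N_s/N_p = 66000 × 272/1561 = 11500 V.
I_s = P/V_s = 1.67×10^7/11500 = 1452.1 A.
I_p = I_s × N_s/N_p = 1452.1 × 272/1561 = 253 A.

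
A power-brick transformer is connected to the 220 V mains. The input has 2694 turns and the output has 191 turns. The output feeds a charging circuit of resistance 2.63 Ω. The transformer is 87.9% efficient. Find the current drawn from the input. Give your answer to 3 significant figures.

V_out = 220 × 191/2694 = 15.598 V.
I_out = V_out/R = 15.598/2.63 = 5.9307 A.
P_out = V_out I_out = 15.598 × 5.9307 = 92.504 W.
P_in = P_out/η = 92.504/0.879 = 105.24 W.
I_in = P_in/V_in = 105.24/220 = 0.478 A.

I_in ≈ 0.478 A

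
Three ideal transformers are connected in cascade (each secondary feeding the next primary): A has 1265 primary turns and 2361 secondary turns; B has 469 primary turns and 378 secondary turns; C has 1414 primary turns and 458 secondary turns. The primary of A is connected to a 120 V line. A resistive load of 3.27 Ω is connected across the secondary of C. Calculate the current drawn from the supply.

After A: V = 120.00 × 2361/1265 = 223.97 V.
After B: V = 223.97 × 378/469 = 180.51 V.
After C: V = 180.51 × 458/1414 = 58.468 V.
I_load = 58.468/3.27 = 17.880 A, so P_out = 58.468 × 17.880 = 1045.4 W.
All ideal ⇒ P_in = P_out, so I_supply = 1045.4/120 = 8.71 A.

I_supply ≈ 8.71 A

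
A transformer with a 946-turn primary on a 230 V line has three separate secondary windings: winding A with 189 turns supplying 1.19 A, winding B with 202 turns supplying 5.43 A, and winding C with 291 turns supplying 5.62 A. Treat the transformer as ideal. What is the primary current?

I_p ≈ 3.13 A

V_A = 230 × 189/946 = 45.951 V; V_B = 230 × 202/946 = 49.112 V; V_C = 230 × 291/946 = 70.751 V.
P_out = V_A I_A + V_B I_B + V_C I_C = 45.951×1.19 + 49.112×5.43 + 70.751×5.62 = 54.682 + 266.68 + 397.62 = 718.98 W.
Ideal ⇒ P_in = P_out, so I_p = P_out/V_p = 718.98/230 = 3.13 A.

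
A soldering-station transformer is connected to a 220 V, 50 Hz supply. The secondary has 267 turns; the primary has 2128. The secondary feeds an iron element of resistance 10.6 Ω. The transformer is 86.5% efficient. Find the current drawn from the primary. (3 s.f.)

I_p ≈ 0.378 A

V_s = 220 × 267/2128 = 27.603 V.
I_s = V_s/R = 27.603/10.6 = 2.6041 A.
P_out = V_s I_s = 27.603 × 2.6041 = 71.882 W.
P_in = P_out/η = 71.882/0.865 = 83.100 W.
I_p = P_in/V_p = 83.100/220 = 0.378 A.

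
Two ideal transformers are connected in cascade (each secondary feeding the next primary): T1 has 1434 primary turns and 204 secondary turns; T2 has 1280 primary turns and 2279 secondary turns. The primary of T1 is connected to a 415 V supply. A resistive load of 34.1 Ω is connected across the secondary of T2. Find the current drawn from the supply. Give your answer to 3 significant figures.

Secondary of T1: V = 415.00 × 204/1434 = 59.038 V.
Secondary of T2: V = 59.038 × 2279/1280 = 105.11 V.
I_load = 105.11/34.1 = 3.0825 A, so P_out = 105.11 × 3.0825 = 324.02 W.
All ideal ⇒ P_in = P_out, so I_supply = 324.02/415 = 0.781 A.

I_supply ≈ 0.781 A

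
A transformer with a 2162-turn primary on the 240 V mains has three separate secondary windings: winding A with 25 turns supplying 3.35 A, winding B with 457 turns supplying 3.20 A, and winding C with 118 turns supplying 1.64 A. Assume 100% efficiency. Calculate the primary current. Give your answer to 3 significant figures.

I_p ≈ 0.805 A

V_A = 240 × 25/2162 = 2.7752 V; V_B = 240 × 457/2162 = 50.731 V; V_C = 240 × 118/2162 = 13.099 V.
P_out = V_A I_A + V_B I_B + V_C I_C = 2.7752×3.35 + 50.731×3.20 + 13.099×1.64 = 9.2969 + 162.34 + 21.482 = 193.12 W.
Ideal ⇒ P_in = P_out, so I_p = P_out/V_p = 193.12/240 = 0.805 A.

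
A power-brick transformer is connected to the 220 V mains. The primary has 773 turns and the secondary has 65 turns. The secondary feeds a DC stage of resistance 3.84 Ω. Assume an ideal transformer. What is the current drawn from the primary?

I_p ≈ 0.405 A

V_s = V_p × N_s/N_p = 220 × 65/773 = 18.499 V.
I_s = V_s/R = 18.499/3.84 = 4.8175 A.
For an ideal transformer I_p N_p = I_s N_s, so I_p = 4.8175 × 65/773 = 0.405 A.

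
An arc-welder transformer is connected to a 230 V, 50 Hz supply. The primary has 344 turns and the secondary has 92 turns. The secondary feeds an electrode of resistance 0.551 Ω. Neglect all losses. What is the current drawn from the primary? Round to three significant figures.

V_s = V_p × N_s/N_p = 230 × 92/344 = 61.512 V.
I_s = V_s/R = 61.512/0.551 = 111.64 A.
For an ideal transformer I_p N_p = I_s N_s, so I_p = 111.64 × 92/344 = 29.9 A.

I_p ≈ 29.9 A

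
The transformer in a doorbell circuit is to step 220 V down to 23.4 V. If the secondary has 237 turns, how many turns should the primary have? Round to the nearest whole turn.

N_p/N_s = V_p/V_s, so N_p = 237 × 220/23.4 = 2228.2 ≈ 2228 turns.

N_p = 2228 turns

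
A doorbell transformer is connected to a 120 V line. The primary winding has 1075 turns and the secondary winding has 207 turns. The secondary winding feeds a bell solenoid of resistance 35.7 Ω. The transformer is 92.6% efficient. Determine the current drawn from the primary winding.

V_s = 120 × 207/1075 = 23.107 V.
I_s = V_s/R = 23.107/35.7 = 0.64725 A.
P_out = V_s I_s = 23.107 × 0.64725 = 14.956 W.
P_in = P_out/η = 14.956/0.926 = 16.151 W.
I_p = P_in/V_p = 16.151/120 = 0.135 A.

I_p ≈ 0.135 A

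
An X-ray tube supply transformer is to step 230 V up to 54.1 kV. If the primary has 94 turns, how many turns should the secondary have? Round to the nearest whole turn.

N_s/N_p = V_s/V_p, so N_s = 94 × 54100/230 = 22110.4 ≈ 22110 turns.

N_s = 22110 turns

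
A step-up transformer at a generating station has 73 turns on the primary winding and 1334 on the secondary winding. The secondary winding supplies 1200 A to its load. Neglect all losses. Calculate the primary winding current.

I_p ≈ 21900 A

For an ideal transformer I_p/I_s = N_s/N_p, so I_p = 1200 × 1334/73 = 21900 A.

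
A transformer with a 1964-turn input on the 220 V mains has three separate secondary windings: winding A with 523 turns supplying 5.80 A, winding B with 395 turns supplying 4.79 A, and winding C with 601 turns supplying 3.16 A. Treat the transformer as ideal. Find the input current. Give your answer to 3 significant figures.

I_in ≈ 3.47 A

V_A = 220 × 523/1964 = 58.585 V; V_B = 220 × 395/1964 = 44.246 V; V_C = 220 × 601/1964 = 67.322 V.
P_out = V_A I_A + V_B I_B + V_C I_C = 58.585×5.80 + 44.246×4.79 + 67.322×3.16 = 339.79 + 211.94 + 212.74 = 764.47 W.
Ideal ⇒ P_in = P_out, so I_in = P_out/V_in = 764.47/220 = 3.47 A.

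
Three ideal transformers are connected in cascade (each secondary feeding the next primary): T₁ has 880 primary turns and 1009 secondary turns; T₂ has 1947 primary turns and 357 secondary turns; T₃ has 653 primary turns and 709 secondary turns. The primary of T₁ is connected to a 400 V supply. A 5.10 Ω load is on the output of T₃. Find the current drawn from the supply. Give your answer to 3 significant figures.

I_supply ≈ 4.09 A

After T₁: V = 400.00 × 1009/880 = 458.64 V.
After T₂: V = 458.64 × 357/1947 = 84.095 V.
After T₃: V = 84.095 × 709/653 = 91.307 V.
I_load = 91.307/5.10 = 17.903 A, so P_out = 91.307 × 17.903 = 1634.7 W.
All ideal ⇒ P_in = P_out, so I_supply = 1634.7/400 = 4.09 A.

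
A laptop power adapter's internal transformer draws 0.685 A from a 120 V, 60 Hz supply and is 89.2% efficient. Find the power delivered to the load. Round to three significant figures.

P_in = V_p I_p = 120 × 0.685 = 82.200 W.
P_out = η P_in = 0.892 × 82.200 = 73.3 W.

P_out ≈ 73.3 W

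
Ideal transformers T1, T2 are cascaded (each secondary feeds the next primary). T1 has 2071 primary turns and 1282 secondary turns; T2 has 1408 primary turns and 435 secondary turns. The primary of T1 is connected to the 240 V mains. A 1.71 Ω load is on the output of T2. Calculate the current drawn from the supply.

After T1: V = 240.00 × 1282/2071 = 148.57 V.
After T2: V = 148.57 × 435/1408 = 45.899 V.
I_load = 45.899/1.71 = 26.842 A, so P_out = 45.899 × 26.842 = 1232.0 W.
All ideal ⇒ P_in = P_out, so I_supply = 1232.0/240 = 5.13 A.

I_supply ≈ 5.13 A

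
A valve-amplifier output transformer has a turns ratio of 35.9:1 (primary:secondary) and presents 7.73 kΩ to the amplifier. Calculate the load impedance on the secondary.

Z_s ≈ 6.00 Ω

Z_s = Z_p/(N_p/N_s)² = 7730/35.9² = 6.00 Ω.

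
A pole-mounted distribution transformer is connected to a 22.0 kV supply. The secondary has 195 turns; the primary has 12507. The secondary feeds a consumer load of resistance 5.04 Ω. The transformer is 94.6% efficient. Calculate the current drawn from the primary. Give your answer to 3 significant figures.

V_s = 22000 × 195/12507 = 343.01 V.
I_s = V_s/R = 343.01/5.04 = 68.057 A.
P_out = V_s I_s = 343.01 × 68.057 = 23344 W.
P_in = P_out/η = 23344/0.946 = 24677 W.
I_p = P_in/V_p = 24677/22000 = 1.12 A.

I_p ≈ 1.12 A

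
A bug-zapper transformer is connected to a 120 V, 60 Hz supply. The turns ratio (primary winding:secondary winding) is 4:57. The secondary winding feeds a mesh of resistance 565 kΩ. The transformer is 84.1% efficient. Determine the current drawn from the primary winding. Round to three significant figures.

I_p ≈ 0.0513 A

V_s = 120 × 57/4 = 1710.0 V.
I_s = V_s/R = 1710.0/565000 = 0.0030265 A.
P_out = V_s I_s = 1710.0 × 0.0030265 = 5.1754 W.
P_in = P_out/η = 5.1754/0.841 = 6.1539 W.
I_p = P_in/V_p = 6.1539/120 = 0.0513 A.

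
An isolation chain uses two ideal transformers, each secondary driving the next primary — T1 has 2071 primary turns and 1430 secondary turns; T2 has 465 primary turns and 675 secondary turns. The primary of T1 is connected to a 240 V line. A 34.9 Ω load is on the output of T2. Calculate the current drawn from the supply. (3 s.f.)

I_supply ≈ 6.91 A

After T1: V = 240.00 × 1430/2071 = 165.72 V.
After T2: V = 165.72 × 675/465 = 240.56 V.
I_load = 240.56/34.9 = 6.8928 A, so P_out = 240.56 × 6.8928 = 1658.1 W.
All ideal ⇒ P_in = P_out, so I_supply = 1658.1/240 = 6.91 A.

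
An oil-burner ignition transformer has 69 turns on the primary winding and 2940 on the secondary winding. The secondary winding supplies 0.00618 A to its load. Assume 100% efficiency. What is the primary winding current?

For an ideal transformer I_p/I_s = N_s/N_p, so I_p = 0.00618 × 2940/69 = 0.263 A.

I_p ≈ 0.263 A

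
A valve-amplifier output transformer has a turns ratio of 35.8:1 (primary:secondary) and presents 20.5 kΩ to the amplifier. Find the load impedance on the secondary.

Z_s ≈ 16.0 Ω

Z_s = Z_p/(N_p/N_s)² = 20500/35.8² = 16.0 Ω.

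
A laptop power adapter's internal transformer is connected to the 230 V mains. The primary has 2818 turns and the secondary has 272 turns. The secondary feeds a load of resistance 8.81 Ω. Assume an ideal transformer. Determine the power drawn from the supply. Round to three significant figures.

P ≈ 55.9 W

V_s = V_p × N_s/N_p = 230 × 272/2818 = 22.200 V.
I_s = V_s/R = 22.200/8.81 = 2.5199 A.
I_p = I_s × N_s/N_p = 2.5199 × 272/2818 = 0.24322 A.
P = V_p I_p = 230 × 0.24322 = 55.9 W.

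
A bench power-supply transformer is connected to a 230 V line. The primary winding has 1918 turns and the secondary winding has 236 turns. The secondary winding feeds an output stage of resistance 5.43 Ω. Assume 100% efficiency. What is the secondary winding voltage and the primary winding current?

V_s = V_p × N_s/N_p = 230 × 236/1918 = 28.300 V.
I_s = V_s/R = 28.300/5.43 = 5.2118 A.
I_p = I_s × N_s/N_p = 5.2118 × 236/1918 = 0.641 A.

V_s ≈ 28.3 V, I_p ≈ 0.641 A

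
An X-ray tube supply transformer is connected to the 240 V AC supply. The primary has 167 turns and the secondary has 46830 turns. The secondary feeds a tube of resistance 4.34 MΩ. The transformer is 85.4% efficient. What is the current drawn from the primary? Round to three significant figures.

V_s = 240 × 46830/167 = 67301 V.
I_s = V_s/R = 67301/(4.34×10^6) = 0.015507 A.
P_out = V_s I_s = 67301 × 0.015507 = 1043.6 W.
P_in = P_out/η = 1043.6/0.854 = 1222.1 W.
I_p = P_in/V_p = 1222.1/240 = 5.09 A.

I_p ≈ 5.09 A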